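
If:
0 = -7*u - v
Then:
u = -v/7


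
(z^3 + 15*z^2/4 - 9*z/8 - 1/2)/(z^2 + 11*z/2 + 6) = (8*z^2 - 2*z - 1)/(4*(2*z + 3))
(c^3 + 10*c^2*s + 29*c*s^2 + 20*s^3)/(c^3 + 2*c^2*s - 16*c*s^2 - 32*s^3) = (-c^2 - 6*c*s - 5*s^2)/(-c^2 + 2*c*s + 8*s^2)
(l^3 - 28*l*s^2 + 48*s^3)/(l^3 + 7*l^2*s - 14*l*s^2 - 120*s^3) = (l - 2*s)/(l + 5*s)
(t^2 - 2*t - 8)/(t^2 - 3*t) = (t^2 - 2*t - 8)/(t*(t - 3))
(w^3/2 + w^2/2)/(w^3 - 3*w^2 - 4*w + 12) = w^2*(w + 1)/(2*(w^3 - 3*w^2 - 4*w + 12))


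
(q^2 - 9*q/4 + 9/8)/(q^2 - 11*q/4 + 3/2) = (q - 3/2)/(q - 2)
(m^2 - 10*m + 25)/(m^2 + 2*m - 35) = (m - 5)/(m + 7)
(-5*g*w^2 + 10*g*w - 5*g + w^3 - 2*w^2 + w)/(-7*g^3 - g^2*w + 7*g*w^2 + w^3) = (5*g*w^2 - 10*g*w + 5*g - w^3 + 2*w^2 - w)/(7*g^3 + g^2*w - 7*g*w^2 - w^3)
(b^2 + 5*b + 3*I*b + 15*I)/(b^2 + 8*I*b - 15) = (b + 5)/(b + 5*I)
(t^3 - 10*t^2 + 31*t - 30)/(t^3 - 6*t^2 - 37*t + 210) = (t^2 - 5*t + 6)/(t^2 - t - 42)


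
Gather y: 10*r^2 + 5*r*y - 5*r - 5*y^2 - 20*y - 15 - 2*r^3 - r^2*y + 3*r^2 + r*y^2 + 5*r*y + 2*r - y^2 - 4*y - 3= -2*r^3 + 13*r^2 - 3*r + y^2*(r - 6) + y*(-r^2 + 10*r - 24) - 18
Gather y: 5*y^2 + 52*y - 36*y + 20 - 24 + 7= 5*y^2 + 16*y + 3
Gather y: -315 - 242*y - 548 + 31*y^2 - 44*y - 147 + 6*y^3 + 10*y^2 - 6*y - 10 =6*y^3 + 41*y^2 - 292*y - 1020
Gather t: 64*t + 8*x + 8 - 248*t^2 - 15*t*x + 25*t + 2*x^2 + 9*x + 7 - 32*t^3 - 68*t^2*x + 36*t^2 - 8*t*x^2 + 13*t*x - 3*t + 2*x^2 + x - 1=-32*t^3 + t^2*(-68*x - 212) + t*(-8*x^2 - 2*x + 86) + 4*x^2 + 18*x + 14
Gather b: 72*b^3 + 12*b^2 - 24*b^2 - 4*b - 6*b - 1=72*b^3 - 12*b^2 - 10*b - 1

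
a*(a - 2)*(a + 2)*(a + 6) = a^4 + 6*a^3 - 4*a^2 - 24*a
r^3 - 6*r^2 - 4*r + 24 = (r - 6)*(r - 2)*(r + 2)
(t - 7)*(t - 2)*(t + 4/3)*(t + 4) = t^4 - 11*t^3/3 - 86*t^2/3 + 80*t/3 + 224/3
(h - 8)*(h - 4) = h^2 - 12*h + 32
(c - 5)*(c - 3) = c^2 - 8*c + 15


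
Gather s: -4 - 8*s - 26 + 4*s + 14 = -4*s - 16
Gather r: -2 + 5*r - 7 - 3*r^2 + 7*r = -3*r^2 + 12*r - 9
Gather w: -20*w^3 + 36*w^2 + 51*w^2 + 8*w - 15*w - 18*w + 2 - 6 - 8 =-20*w^3 + 87*w^2 - 25*w - 12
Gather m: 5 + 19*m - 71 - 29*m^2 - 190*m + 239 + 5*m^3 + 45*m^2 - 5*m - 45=5*m^3 + 16*m^2 - 176*m + 128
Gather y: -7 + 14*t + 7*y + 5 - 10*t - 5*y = 4*t + 2*y - 2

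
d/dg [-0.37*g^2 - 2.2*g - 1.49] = -0.74*g - 2.2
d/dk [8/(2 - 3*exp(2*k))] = 48*exp(2*k)/(3*exp(2*k) - 2)^2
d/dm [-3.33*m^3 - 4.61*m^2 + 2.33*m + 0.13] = -9.99*m^2 - 9.22*m + 2.33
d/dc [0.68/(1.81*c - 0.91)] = -1.2308/(1.81*c - 0.91)^2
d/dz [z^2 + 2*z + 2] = 2*z + 2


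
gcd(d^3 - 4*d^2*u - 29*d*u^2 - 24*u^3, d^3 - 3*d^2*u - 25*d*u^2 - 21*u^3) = d^2 + 4*d*u + 3*u^2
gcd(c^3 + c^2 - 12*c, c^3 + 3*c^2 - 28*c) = c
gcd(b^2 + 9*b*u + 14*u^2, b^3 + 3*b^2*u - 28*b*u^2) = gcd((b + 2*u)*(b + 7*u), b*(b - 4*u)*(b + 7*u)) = b + 7*u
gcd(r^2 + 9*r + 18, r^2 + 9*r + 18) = r^2 + 9*r + 18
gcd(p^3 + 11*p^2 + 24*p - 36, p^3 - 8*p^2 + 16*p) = 1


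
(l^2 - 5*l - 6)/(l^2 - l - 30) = (l + 1)/(l + 5)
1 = 1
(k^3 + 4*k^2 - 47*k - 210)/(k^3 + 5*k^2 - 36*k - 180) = (k - 7)/(k - 6)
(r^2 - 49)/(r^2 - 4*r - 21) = (r + 7)/(r + 3)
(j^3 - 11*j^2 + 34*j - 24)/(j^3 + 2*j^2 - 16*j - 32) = (j^2 - 7*j + 6)/(j^2 + 6*j + 8)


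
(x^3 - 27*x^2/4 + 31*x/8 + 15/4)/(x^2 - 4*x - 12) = (8*x^2 - 6*x - 5)/(8*(x + 2))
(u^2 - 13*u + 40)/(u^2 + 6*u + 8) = (u^2 - 13*u + 40)/(u^2 + 6*u + 8)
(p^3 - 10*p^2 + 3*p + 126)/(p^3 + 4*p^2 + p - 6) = (p^2 - 13*p + 42)/(p^2 + p - 2)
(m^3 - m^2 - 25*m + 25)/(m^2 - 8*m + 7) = (m^2 - 25)/(m - 7)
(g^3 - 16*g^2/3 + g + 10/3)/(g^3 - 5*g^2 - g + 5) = (g + 2/3)/(g + 1)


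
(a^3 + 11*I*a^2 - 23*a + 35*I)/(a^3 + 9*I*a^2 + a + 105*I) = (a - I)/(a - 3*I)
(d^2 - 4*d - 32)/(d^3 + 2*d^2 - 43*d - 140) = (d - 8)/(d^2 - 2*d - 35)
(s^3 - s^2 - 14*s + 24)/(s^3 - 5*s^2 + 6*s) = (s + 4)/s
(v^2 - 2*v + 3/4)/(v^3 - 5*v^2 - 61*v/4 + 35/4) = (2*v - 3)/(2*v^2 - 9*v - 35)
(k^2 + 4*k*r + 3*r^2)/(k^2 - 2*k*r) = (k^2 + 4*k*r + 3*r^2)/(k*(k - 2*r))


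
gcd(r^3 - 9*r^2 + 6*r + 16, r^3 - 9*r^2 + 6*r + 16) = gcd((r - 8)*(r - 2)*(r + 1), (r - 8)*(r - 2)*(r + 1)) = r^3 - 9*r^2 + 6*r + 16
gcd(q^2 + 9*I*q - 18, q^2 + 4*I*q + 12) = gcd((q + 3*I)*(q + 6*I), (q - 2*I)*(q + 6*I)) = q + 6*I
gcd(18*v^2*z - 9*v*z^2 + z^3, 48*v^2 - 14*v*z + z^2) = -6*v + z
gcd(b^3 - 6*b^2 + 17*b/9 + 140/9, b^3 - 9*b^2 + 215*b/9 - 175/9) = b^2 - 22*b/3 + 35/3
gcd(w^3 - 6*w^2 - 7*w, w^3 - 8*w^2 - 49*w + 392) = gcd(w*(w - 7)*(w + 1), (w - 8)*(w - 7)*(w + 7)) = w - 7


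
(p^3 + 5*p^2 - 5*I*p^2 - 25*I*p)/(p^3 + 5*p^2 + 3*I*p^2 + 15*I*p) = (p - 5*I)/(p + 3*I)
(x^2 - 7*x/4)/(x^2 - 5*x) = (x - 7/4)/(x - 5)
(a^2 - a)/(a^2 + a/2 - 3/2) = 2*a/(2*a + 3)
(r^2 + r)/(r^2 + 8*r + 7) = r/(r + 7)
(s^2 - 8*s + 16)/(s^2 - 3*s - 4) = (s - 4)/(s + 1)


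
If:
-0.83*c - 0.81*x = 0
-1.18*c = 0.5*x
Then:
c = 0.00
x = 0.00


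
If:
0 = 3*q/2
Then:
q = 0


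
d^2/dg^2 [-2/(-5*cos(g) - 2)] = 10*(5*sin(g)^2 + 2*cos(g) + 5)/(5*cos(g) + 2)^3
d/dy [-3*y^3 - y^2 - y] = -9*y^2 - 2*y - 1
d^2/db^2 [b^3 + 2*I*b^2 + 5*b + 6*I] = 6*b + 4*I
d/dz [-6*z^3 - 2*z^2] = 2*z*(-9*z - 2)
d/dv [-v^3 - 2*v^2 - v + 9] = -3*v^2 - 4*v - 1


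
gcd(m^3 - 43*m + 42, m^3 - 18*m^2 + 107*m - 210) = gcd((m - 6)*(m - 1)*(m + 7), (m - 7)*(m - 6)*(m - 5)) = m - 6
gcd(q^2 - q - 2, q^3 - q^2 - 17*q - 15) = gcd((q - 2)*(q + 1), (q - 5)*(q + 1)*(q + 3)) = q + 1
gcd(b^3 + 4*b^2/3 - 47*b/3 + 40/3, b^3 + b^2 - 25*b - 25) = b + 5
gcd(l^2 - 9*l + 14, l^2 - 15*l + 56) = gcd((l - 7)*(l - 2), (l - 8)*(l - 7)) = l - 7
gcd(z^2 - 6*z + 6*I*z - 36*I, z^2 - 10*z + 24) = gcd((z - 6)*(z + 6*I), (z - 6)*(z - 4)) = z - 6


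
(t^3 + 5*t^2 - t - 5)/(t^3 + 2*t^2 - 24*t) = (t^3 + 5*t^2 - t - 5)/(t*(t^2 + 2*t - 24))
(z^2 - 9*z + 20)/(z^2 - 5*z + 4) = (z - 5)/(z - 1)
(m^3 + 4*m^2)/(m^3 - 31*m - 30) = m^2*(m + 4)/(m^3 - 31*m - 30)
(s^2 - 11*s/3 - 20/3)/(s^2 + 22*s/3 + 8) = (s - 5)/(s + 6)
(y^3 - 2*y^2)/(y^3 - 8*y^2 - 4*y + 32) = y^2/(y^2 - 6*y - 16)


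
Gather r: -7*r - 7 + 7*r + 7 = 0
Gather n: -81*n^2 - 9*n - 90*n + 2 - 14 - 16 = -81*n^2 - 99*n - 28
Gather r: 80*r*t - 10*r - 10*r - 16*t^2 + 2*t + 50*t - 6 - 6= r*(80*t - 20) - 16*t^2 + 52*t - 12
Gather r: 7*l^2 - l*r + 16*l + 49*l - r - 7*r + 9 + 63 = 7*l^2 + 65*l + r*(-l - 8) + 72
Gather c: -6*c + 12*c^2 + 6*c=12*c^2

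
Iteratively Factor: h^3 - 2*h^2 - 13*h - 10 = (h - 5)*(h^2 + 3*h + 2) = (h - 5)*(h + 2)*(h + 1)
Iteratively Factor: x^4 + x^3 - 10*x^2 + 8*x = (x - 1)*(x^3 + 2*x^2 - 8*x) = (x - 2)*(x - 1)*(x^2 + 4*x) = x*(x - 2)*(x - 1)*(x + 4)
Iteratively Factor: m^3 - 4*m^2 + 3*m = (m - 1)*(m^2 - 3*m) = (m - 3)*(m - 1)*(m)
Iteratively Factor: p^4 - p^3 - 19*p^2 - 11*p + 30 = (p - 5)*(p^3 + 4*p^2 + p - 6) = (p - 5)*(p - 1)*(p^2 + 5*p + 6) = (p - 5)*(p - 1)*(p + 3)*(p + 2)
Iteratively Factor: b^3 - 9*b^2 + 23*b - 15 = (b - 1)*(b^2 - 8*b + 15) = (b - 3)*(b - 1)*(b - 5)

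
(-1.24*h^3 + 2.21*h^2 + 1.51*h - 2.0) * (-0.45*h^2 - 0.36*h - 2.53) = 0.558*h^5 - 0.5481*h^4 + 1.6621*h^3 - 5.2349*h^2 - 3.1003*h + 5.06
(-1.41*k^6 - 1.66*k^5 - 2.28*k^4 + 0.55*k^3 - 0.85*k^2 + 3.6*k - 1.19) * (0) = 0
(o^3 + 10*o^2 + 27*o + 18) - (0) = o^3 + 10*o^2 + 27*o + 18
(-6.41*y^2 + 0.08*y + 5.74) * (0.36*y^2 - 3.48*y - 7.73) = -2.3076*y^4 + 22.3356*y^3 + 51.3373*y^2 - 20.5936*y - 44.3702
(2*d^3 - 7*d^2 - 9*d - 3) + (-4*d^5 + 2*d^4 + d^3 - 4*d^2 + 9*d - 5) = -4*d^5 + 2*d^4 + 3*d^3 - 11*d^2 - 8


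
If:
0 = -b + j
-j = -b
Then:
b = j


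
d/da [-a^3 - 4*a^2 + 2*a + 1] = -3*a^2 - 8*a + 2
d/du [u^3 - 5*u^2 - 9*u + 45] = 3*u^2 - 10*u - 9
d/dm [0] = 0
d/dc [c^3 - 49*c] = 3*c^2 - 49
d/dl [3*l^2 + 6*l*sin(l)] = 6*l*cos(l) + 6*l + 6*sin(l)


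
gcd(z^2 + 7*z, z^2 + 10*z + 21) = z + 7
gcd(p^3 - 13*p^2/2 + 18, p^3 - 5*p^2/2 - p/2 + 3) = p - 2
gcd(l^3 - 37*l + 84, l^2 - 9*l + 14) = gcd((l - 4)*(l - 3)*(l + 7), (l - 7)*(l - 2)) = 1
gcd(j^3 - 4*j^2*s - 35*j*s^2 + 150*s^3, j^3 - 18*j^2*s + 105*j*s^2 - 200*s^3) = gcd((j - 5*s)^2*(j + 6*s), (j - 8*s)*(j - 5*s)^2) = j^2 - 10*j*s + 25*s^2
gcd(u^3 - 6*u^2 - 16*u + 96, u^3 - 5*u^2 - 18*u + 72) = u^2 - 2*u - 24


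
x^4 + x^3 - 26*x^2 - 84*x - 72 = (x - 6)*(x + 2)^2*(x + 3)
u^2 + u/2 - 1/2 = (u - 1/2)*(u + 1)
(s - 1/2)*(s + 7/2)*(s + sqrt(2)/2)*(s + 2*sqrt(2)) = s^4 + 3*s^3 + 5*sqrt(2)*s^3/2 + s^2/4 + 15*sqrt(2)*s^2/2 - 35*sqrt(2)*s/8 + 6*s - 7/2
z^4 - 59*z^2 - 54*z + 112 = (z - 8)*(z - 1)*(z + 2)*(z + 7)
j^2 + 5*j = j*(j + 5)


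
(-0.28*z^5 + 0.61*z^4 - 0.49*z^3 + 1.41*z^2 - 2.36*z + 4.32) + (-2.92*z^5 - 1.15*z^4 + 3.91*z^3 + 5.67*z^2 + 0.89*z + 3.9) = -3.2*z^5 - 0.54*z^4 + 3.42*z^3 + 7.08*z^2 - 1.47*z + 8.22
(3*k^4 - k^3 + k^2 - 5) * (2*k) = 6*k^5 - 2*k^4 + 2*k^3 - 10*k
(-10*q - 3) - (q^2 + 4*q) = -q^2 - 14*q - 3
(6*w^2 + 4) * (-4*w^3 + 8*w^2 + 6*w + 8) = -24*w^5 + 48*w^4 + 20*w^3 + 80*w^2 + 24*w + 32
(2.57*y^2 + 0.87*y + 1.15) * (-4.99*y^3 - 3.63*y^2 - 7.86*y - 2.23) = -12.8243*y^5 - 13.6704*y^4 - 29.0968*y^3 - 16.7438*y^2 - 10.9791*y - 2.5645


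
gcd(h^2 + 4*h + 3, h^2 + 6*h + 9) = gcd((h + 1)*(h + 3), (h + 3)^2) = h + 3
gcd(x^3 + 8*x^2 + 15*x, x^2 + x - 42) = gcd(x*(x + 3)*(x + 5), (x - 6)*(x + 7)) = 1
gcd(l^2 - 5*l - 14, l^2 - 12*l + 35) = l - 7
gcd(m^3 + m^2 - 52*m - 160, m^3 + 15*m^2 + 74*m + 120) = m^2 + 9*m + 20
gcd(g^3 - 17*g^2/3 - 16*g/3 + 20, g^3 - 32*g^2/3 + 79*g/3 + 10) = g - 6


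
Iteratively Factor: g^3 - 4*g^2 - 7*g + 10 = (g + 2)*(g^2 - 6*g + 5) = (g - 5)*(g + 2)*(g - 1)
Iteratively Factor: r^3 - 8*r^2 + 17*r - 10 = (r - 2)*(r^2 - 6*r + 5) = (r - 5)*(r - 2)*(r - 1)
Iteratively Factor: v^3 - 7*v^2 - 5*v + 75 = (v - 5)*(v^2 - 2*v - 15) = (v - 5)*(v + 3)*(v - 5)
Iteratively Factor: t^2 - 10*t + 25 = (t - 5)*(t - 5)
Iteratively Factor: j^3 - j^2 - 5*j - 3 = (j + 1)*(j^2 - 2*j - 3) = (j - 3)*(j + 1)*(j + 1)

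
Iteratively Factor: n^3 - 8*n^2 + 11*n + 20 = (n + 1)*(n^2 - 9*n + 20) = (n - 5)*(n + 1)*(n - 4)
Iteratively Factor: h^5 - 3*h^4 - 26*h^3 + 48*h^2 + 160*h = (h - 4)*(h^4 + h^3 - 22*h^2 - 40*h) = (h - 4)*(h + 4)*(h^3 - 3*h^2 - 10*h) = (h - 4)*(h + 2)*(h + 4)*(h^2 - 5*h) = (h - 5)*(h - 4)*(h + 2)*(h + 4)*(h)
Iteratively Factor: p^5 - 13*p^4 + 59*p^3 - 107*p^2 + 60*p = (p - 1)*(p^4 - 12*p^3 + 47*p^2 - 60*p) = p*(p - 1)*(p^3 - 12*p^2 + 47*p - 60) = p*(p - 4)*(p - 1)*(p^2 - 8*p + 15) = p*(p - 4)*(p - 3)*(p - 1)*(p - 5)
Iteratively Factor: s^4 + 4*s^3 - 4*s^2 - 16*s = (s - 2)*(s^3 + 6*s^2 + 8*s) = (s - 2)*(s + 4)*(s^2 + 2*s) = s*(s - 2)*(s + 4)*(s + 2)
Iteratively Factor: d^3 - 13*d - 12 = (d + 1)*(d^2 - d - 12) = (d - 4)*(d + 1)*(d + 3)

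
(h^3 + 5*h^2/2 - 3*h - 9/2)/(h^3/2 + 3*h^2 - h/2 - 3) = (2*h^2 + 3*h - 9)/(h^2 + 5*h - 6)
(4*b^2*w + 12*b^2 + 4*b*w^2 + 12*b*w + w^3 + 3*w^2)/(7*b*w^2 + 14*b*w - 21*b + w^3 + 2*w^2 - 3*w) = (4*b^2 + 4*b*w + w^2)/(7*b*w - 7*b + w^2 - w)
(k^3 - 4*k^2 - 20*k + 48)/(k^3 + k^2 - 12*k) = (k^2 - 8*k + 12)/(k*(k - 3))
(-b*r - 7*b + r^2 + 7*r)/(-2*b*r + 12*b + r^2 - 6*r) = (b*r + 7*b - r^2 - 7*r)/(2*b*r - 12*b - r^2 + 6*r)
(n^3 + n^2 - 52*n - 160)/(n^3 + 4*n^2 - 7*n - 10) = (n^2 - 4*n - 32)/(n^2 - n - 2)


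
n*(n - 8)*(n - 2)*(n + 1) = n^4 - 9*n^3 + 6*n^2 + 16*n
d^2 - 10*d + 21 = (d - 7)*(d - 3)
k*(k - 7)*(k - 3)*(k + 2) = k^4 - 8*k^3 + k^2 + 42*k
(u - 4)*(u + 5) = u^2 + u - 20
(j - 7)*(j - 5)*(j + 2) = j^3 - 10*j^2 + 11*j + 70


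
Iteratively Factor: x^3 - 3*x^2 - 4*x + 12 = (x - 3)*(x^2 - 4) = (x - 3)*(x + 2)*(x - 2)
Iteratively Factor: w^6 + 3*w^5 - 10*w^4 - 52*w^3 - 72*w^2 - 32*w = (w + 2)*(w^5 + w^4 - 12*w^3 - 28*w^2 - 16*w) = (w + 1)*(w + 2)*(w^4 - 12*w^2 - 16*w) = (w + 1)*(w + 2)^2*(w^3 - 2*w^2 - 8*w) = w*(w + 1)*(w + 2)^2*(w^2 - 2*w - 8) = w*(w + 1)*(w + 2)^3*(w - 4)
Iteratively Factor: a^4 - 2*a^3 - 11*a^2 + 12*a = (a)*(a^3 - 2*a^2 - 11*a + 12) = a*(a - 4)*(a^2 + 2*a - 3) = a*(a - 4)*(a + 3)*(a - 1)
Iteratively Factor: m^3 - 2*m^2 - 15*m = (m - 5)*(m^2 + 3*m) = m*(m - 5)*(m + 3)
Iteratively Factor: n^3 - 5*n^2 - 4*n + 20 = (n - 5)*(n^2 - 4) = (n - 5)*(n - 2)*(n + 2)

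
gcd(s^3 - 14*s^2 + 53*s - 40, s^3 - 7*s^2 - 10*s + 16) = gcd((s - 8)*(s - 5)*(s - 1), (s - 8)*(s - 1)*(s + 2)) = s^2 - 9*s + 8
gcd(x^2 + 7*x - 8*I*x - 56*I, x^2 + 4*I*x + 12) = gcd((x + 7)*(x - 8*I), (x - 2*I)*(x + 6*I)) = 1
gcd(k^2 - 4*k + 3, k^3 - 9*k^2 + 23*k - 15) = k^2 - 4*k + 3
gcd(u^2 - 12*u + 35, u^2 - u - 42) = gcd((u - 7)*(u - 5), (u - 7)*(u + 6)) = u - 7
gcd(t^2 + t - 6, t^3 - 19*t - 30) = t + 3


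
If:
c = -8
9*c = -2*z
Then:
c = -8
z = 36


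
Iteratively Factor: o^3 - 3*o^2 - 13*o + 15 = (o - 5)*(o^2 + 2*o - 3) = (o - 5)*(o + 3)*(o - 1)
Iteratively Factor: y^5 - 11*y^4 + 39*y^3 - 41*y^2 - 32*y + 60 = (y - 2)*(y^4 - 9*y^3 + 21*y^2 + y - 30) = (y - 2)*(y + 1)*(y^3 - 10*y^2 + 31*y - 30) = (y - 5)*(y - 2)*(y + 1)*(y^2 - 5*y + 6) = (y - 5)*(y - 2)^2*(y + 1)*(y - 3)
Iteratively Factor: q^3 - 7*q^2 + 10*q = (q)*(q^2 - 7*q + 10) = q*(q - 2)*(q - 5)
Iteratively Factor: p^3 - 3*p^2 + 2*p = (p)*(p^2 - 3*p + 2) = p*(p - 2)*(p - 1)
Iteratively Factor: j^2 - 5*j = (j - 5)*(j)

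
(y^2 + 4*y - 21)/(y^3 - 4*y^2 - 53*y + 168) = 1/(y - 8)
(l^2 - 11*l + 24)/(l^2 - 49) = (l^2 - 11*l + 24)/(l^2 - 49)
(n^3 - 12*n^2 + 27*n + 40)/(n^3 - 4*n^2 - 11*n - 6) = (n^2 - 13*n + 40)/(n^2 - 5*n - 6)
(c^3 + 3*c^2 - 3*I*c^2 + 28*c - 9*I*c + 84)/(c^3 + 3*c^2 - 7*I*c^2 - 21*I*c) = (c + 4*I)/c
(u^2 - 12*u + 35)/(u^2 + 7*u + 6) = (u^2 - 12*u + 35)/(u^2 + 7*u + 6)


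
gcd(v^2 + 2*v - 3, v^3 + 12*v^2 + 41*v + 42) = v + 3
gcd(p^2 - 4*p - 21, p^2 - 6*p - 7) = p - 7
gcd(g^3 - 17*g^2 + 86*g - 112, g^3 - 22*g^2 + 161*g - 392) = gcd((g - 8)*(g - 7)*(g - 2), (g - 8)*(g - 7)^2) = g^2 - 15*g + 56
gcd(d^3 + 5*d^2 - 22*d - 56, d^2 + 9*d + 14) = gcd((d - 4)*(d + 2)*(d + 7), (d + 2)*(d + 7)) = d^2 + 9*d + 14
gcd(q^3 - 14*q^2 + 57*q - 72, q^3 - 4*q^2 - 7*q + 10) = 1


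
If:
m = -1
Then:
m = -1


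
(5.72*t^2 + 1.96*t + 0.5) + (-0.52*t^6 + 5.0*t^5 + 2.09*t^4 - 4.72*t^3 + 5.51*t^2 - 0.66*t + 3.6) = -0.52*t^6 + 5.0*t^5 + 2.09*t^4 - 4.72*t^3 + 11.23*t^2 + 1.3*t + 4.1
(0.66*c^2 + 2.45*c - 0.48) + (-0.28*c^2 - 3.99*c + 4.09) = 0.38*c^2 - 1.54*c + 3.61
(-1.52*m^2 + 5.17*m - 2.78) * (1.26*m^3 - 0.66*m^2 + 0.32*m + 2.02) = -1.9152*m^5 + 7.5174*m^4 - 7.4014*m^3 + 0.4188*m^2 + 9.5538*m - 5.6156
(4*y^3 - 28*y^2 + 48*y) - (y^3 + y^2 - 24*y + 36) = 3*y^3 - 29*y^2 + 72*y - 36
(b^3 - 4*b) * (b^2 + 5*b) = b^5 + 5*b^4 - 4*b^3 - 20*b^2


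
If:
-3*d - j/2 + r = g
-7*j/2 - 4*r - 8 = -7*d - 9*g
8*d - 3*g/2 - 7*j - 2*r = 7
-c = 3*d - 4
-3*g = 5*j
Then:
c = -169/77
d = 159/77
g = 170/77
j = -102/77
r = 596/77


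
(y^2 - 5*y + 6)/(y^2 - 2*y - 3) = (y - 2)/(y + 1)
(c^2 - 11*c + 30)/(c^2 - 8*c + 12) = (c - 5)/(c - 2)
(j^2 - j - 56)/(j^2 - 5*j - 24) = (j + 7)/(j + 3)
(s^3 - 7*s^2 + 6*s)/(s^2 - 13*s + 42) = s*(s - 1)/(s - 7)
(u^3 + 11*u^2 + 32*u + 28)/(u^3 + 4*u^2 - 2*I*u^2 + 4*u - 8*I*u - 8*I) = (u + 7)/(u - 2*I)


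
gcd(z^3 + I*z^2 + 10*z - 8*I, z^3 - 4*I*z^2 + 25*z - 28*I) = z^2 + 3*I*z + 4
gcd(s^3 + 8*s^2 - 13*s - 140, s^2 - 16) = s - 4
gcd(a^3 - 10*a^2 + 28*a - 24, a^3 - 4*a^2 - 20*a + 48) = a^2 - 8*a + 12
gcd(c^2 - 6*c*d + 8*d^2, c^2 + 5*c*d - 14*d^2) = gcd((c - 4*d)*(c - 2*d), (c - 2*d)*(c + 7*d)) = c - 2*d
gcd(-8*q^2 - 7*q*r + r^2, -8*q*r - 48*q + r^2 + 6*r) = 8*q - r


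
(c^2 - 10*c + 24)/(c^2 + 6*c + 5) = (c^2 - 10*c + 24)/(c^2 + 6*c + 5)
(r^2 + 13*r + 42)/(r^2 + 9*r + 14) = (r + 6)/(r + 2)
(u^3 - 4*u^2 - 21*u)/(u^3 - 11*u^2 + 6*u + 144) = u*(u - 7)/(u^2 - 14*u + 48)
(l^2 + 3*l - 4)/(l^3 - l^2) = (l + 4)/l^2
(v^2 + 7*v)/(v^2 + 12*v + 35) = v/(v + 5)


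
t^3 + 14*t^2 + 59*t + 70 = (t + 2)*(t + 5)*(t + 7)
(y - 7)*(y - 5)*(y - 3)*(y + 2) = y^4 - 13*y^3 + 41*y^2 + 37*y - 210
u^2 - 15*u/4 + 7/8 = (u - 7/2)*(u - 1/4)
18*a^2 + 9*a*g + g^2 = (3*a + g)*(6*a + g)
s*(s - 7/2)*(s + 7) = s^3 + 7*s^2/2 - 49*s/2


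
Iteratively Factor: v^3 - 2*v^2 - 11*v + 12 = (v + 3)*(v^2 - 5*v + 4) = (v - 1)*(v + 3)*(v - 4)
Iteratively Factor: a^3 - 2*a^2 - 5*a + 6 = (a - 3)*(a^2 + a - 2) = (a - 3)*(a + 2)*(a - 1)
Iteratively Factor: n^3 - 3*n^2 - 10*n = (n)*(n^2 - 3*n - 10) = n*(n + 2)*(n - 5)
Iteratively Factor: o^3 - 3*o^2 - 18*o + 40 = (o - 5)*(o^2 + 2*o - 8) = (o - 5)*(o + 4)*(o - 2)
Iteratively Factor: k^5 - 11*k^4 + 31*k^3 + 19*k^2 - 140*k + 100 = (k - 1)*(k^4 - 10*k^3 + 21*k^2 + 40*k - 100) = (k - 2)*(k - 1)*(k^3 - 8*k^2 + 5*k + 50) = (k - 5)*(k - 2)*(k - 1)*(k^2 - 3*k - 10) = (k - 5)^2*(k - 2)*(k - 1)*(k + 2)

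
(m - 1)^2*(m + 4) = m^3 + 2*m^2 - 7*m + 4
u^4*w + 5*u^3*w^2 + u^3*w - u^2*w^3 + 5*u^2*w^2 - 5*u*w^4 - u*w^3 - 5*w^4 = (u - w)*(u + w)*(u + 5*w)*(u*w + w)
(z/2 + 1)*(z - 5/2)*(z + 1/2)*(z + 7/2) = z^4/2 + 7*z^3/4 - 21*z^2/8 - 167*z/16 - 35/8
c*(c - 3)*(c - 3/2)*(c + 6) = c^4 + 3*c^3/2 - 45*c^2/2 + 27*c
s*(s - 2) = s^2 - 2*s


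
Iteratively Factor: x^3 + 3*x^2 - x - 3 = (x + 3)*(x^2 - 1) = (x - 1)*(x + 3)*(x + 1)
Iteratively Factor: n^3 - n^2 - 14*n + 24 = (n + 4)*(n^2 - 5*n + 6) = (n - 3)*(n + 4)*(n - 2)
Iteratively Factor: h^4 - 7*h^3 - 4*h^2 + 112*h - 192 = (h + 4)*(h^3 - 11*h^2 + 40*h - 48) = (h - 4)*(h + 4)*(h^2 - 7*h + 12) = (h - 4)^2*(h + 4)*(h - 3)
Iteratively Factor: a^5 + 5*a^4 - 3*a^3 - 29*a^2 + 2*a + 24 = (a + 3)*(a^4 + 2*a^3 - 9*a^2 - 2*a + 8) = (a - 2)*(a + 3)*(a^3 + 4*a^2 - a - 4) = (a - 2)*(a - 1)*(a + 3)*(a^2 + 5*a + 4) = (a - 2)*(a - 1)*(a + 1)*(a + 3)*(a + 4)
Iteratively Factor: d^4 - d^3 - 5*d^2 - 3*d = (d)*(d^3 - d^2 - 5*d - 3) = d*(d - 3)*(d^2 + 2*d + 1) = d*(d - 3)*(d + 1)*(d + 1)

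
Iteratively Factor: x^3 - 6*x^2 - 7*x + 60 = (x - 4)*(x^2 - 2*x - 15) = (x - 4)*(x + 3)*(x - 5)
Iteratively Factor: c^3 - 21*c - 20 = (c + 1)*(c^2 - c - 20) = (c + 1)*(c + 4)*(c - 5)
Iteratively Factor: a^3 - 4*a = (a + 2)*(a^2 - 2*a) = (a - 2)*(a + 2)*(a)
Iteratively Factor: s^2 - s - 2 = (s + 1)*(s - 2)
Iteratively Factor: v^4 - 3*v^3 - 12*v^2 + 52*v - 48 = (v - 2)*(v^3 - v^2 - 14*v + 24) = (v - 2)^2*(v^2 + v - 12) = (v - 3)*(v - 2)^2*(v + 4)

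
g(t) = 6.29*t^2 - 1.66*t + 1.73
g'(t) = 12.58*t - 1.66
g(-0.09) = 1.93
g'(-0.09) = -2.79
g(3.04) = 54.81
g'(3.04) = 36.58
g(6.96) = 294.87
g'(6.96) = 85.90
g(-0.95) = 8.98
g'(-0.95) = -13.61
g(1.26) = 9.62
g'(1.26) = 14.19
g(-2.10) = 32.95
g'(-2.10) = -28.08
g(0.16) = 1.63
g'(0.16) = 0.35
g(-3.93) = 105.40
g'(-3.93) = -51.10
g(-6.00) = 238.13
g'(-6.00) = -77.14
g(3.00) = 53.36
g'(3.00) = 36.08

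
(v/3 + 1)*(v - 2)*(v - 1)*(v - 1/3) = v^4/3 - v^3/9 - 7*v^2/3 + 25*v/9 - 2/3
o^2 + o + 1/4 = (o + 1/2)^2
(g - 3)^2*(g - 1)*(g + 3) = g^4 - 4*g^3 - 6*g^2 + 36*g - 27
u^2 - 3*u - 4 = (u - 4)*(u + 1)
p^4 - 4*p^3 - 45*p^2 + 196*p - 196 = (p - 7)*(p - 2)^2*(p + 7)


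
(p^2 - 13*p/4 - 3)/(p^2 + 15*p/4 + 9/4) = (p - 4)/(p + 3)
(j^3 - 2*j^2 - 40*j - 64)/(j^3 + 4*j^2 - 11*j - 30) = (j^2 - 4*j - 32)/(j^2 + 2*j - 15)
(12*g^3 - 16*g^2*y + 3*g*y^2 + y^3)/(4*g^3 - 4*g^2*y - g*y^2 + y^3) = (6*g + y)/(2*g + y)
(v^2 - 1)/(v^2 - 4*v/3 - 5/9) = 9*(1 - v^2)/(-9*v^2 + 12*v + 5)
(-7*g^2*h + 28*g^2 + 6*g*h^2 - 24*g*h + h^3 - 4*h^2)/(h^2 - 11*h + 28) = (-7*g^2 + 6*g*h + h^2)/(h - 7)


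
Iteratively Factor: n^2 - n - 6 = (n + 2)*(n - 3)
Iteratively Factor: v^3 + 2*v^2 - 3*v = (v)*(v^2 + 2*v - 3) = v*(v - 1)*(v + 3)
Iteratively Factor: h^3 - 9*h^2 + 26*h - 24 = (h - 2)*(h^2 - 7*h + 12) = (h - 4)*(h - 2)*(h - 3)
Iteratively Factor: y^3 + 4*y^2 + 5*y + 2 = (y + 1)*(y^2 + 3*y + 2) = (y + 1)^2*(y + 2)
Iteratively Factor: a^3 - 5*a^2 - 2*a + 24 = (a - 4)*(a^2 - a - 6) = (a - 4)*(a + 2)*(a - 3)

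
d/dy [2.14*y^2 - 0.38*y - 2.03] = 4.28*y - 0.38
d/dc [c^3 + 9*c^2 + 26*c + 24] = 3*c^2 + 18*c + 26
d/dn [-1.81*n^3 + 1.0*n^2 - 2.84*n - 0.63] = -5.43*n^2 + 2.0*n - 2.84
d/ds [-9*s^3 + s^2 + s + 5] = -27*s^2 + 2*s + 1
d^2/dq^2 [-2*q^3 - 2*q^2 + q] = -12*q - 4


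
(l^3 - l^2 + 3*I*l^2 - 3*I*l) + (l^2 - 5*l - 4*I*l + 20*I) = l^3 + 3*I*l^2 - 5*l - 7*I*l + 20*I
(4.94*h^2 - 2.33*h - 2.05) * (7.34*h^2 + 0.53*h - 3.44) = 36.2596*h^4 - 14.484*h^3 - 33.2755*h^2 + 6.9287*h + 7.052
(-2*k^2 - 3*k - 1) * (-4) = 8*k^2 + 12*k + 4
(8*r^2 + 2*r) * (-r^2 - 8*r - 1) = -8*r^4 - 66*r^3 - 24*r^2 - 2*r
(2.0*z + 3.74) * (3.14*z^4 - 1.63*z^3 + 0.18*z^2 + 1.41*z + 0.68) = 6.28*z^5 + 8.4836*z^4 - 5.7362*z^3 + 3.4932*z^2 + 6.6334*z + 2.5432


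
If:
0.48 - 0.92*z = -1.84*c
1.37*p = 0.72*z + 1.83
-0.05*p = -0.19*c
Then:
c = 0.59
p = 2.23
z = 1.69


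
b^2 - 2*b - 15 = (b - 5)*(b + 3)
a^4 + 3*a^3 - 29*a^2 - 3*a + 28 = (a - 4)*(a - 1)*(a + 1)*(a + 7)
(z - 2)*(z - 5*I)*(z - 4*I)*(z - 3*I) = z^4 - 2*z^3 - 12*I*z^3 - 47*z^2 + 24*I*z^2 + 94*z + 60*I*z - 120*I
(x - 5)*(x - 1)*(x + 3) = x^3 - 3*x^2 - 13*x + 15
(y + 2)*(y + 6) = y^2 + 8*y + 12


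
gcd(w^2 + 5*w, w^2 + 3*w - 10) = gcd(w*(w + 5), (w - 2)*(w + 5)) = w + 5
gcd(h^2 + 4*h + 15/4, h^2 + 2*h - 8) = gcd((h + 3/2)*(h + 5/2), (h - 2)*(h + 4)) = 1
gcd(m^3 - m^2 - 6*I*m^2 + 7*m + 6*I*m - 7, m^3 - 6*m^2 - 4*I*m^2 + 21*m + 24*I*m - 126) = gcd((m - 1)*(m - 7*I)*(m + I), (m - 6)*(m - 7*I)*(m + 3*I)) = m - 7*I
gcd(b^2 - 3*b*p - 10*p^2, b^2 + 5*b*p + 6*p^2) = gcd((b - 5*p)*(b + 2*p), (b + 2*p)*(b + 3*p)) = b + 2*p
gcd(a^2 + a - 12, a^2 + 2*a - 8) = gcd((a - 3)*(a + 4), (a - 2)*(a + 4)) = a + 4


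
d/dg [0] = 0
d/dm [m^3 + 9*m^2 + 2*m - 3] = 3*m^2 + 18*m + 2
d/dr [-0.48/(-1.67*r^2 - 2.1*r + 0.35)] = (-1.6032*r - 1.008)/(1.67*r^2 + 2.1*r - 0.35)^2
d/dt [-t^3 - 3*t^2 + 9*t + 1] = -3*t^2 - 6*t + 9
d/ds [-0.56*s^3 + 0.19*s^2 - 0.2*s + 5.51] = -1.68*s^2 + 0.38*s - 0.2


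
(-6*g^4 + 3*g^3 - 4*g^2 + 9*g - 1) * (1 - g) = 6*g^5 - 9*g^4 + 7*g^3 - 13*g^2 + 10*g - 1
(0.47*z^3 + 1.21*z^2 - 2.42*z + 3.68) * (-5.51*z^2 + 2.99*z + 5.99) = -2.5897*z^5 - 5.2618*z^4 + 19.7674*z^3 - 20.2647*z^2 - 3.4926*z + 22.0432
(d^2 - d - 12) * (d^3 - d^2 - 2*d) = d^5 - 2*d^4 - 13*d^3 + 14*d^2 + 24*d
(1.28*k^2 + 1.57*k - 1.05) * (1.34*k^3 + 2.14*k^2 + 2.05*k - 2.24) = 1.7152*k^5 + 4.843*k^4 + 4.5768*k^3 - 1.8957*k^2 - 5.6693*k + 2.352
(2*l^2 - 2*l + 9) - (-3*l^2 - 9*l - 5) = 5*l^2 + 7*l + 14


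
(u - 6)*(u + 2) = u^2 - 4*u - 12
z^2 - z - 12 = (z - 4)*(z + 3)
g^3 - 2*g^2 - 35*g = g*(g - 7)*(g + 5)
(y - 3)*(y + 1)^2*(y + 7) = y^4 + 6*y^3 - 12*y^2 - 38*y - 21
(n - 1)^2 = n^2 - 2*n + 1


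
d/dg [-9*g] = -9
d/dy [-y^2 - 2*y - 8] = -2*y - 2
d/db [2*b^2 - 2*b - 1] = 4*b - 2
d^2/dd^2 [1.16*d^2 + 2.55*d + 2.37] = 2.32000000000000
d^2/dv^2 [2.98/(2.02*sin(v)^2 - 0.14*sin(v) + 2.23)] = (-48.638368*sin(v)^4 + 2.528232*sin(v)^3 + 126.593976*sin(v)^2 - 5.98682*sin(v) - 26.7306)/(2.02*sin(v)^2 - 0.14*sin(v) + 2.23)^3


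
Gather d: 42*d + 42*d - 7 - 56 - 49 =84*d - 112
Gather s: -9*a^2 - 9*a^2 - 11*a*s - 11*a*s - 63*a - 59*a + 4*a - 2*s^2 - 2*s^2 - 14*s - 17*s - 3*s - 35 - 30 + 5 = -18*a^2 - 118*a - 4*s^2 + s*(-22*a - 34) - 60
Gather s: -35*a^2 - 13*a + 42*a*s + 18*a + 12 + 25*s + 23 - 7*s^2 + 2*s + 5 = -35*a^2 + 5*a - 7*s^2 + s*(42*a + 27) + 40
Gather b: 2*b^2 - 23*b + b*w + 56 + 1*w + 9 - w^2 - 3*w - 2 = 2*b^2 + b*(w - 23) - w^2 - 2*w + 63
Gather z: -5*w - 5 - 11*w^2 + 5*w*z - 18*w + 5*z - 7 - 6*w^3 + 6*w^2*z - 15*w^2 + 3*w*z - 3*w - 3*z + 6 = -6*w^3 - 26*w^2 - 26*w + z*(6*w^2 + 8*w + 2) - 6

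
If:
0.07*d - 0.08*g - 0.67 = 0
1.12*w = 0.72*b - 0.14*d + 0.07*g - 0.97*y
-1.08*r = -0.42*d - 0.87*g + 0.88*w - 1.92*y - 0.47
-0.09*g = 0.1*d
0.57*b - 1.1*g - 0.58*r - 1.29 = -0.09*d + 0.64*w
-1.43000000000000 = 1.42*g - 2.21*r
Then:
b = -21.20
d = 4.22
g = -4.69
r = -2.36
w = -10.11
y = -5.01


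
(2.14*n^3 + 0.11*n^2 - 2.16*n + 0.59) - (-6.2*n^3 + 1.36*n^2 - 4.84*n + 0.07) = 8.34*n^3 - 1.25*n^2 + 2.68*n + 0.52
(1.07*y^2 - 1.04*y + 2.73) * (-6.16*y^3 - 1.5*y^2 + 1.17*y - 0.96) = -6.5912*y^5 + 4.8014*y^4 - 14.0049*y^3 - 6.339*y^2 + 4.1925*y - 2.6208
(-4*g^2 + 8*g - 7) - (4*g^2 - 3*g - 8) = -8*g^2 + 11*g + 1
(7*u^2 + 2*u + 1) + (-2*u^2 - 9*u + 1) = 5*u^2 - 7*u + 2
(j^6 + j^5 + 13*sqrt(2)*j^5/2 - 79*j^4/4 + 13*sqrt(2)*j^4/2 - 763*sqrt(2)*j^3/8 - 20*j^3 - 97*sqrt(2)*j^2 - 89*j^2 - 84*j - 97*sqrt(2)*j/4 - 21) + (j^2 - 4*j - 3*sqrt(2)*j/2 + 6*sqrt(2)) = j^6 + j^5 + 13*sqrt(2)*j^5/2 - 79*j^4/4 + 13*sqrt(2)*j^4/2 - 763*sqrt(2)*j^3/8 - 20*j^3 - 97*sqrt(2)*j^2 - 88*j^2 - 88*j - 103*sqrt(2)*j/4 - 21 + 6*sqrt(2)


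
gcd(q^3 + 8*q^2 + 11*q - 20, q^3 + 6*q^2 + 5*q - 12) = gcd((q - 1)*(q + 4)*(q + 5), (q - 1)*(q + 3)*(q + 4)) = q^2 + 3*q - 4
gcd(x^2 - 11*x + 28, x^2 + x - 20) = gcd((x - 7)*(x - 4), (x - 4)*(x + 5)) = x - 4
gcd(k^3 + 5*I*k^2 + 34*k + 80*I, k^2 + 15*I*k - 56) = k + 8*I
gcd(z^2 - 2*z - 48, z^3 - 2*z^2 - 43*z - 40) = z - 8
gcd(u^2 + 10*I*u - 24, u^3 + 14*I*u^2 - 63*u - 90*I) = u + 6*I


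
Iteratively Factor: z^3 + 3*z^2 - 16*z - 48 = (z + 4)*(z^2 - z - 12) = (z + 3)*(z + 4)*(z - 4)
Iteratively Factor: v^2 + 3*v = (v + 3)*(v)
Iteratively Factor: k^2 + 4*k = (k)*(k + 4)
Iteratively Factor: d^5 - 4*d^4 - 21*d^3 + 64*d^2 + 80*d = (d + 4)*(d^4 - 8*d^3 + 11*d^2 + 20*d) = (d + 1)*(d + 4)*(d^3 - 9*d^2 + 20*d) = (d - 5)*(d + 1)*(d + 4)*(d^2 - 4*d) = d*(d - 5)*(d + 1)*(d + 4)*(d - 4)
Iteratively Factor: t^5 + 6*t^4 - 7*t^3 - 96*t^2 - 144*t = (t + 3)*(t^4 + 3*t^3 - 16*t^2 - 48*t) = (t + 3)*(t + 4)*(t^3 - t^2 - 12*t) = t*(t + 3)*(t + 4)*(t^2 - t - 12) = t*(t + 3)^2*(t + 4)*(t - 4)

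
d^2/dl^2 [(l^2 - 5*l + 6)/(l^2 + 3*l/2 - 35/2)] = 8*(-13*l^3 + 141*l^2 - 471*l + 587)/(8*l^6 + 36*l^5 - 366*l^4 - 1233*l^3 + 6405*l^2 + 11025*l - 42875)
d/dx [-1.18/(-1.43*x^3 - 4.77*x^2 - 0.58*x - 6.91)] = (-5.0622*x^2 - 11.2572*x - 0.6844)/(1.43*x^3 + 4.77*x^2 + 0.58*x + 6.91)^2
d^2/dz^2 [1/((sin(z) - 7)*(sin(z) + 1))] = (-83*sin(z) + sin(3*z) - 11*cos(2*z) + 97)/((sin(z) - 7)^3*(sin(z) + 1)^2)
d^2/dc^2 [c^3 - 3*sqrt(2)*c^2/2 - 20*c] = 6*c - 3*sqrt(2)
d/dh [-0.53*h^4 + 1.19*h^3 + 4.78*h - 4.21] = -2.12*h^3 + 3.57*h^2 + 4.78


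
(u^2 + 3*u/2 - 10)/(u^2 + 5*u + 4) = (u - 5/2)/(u + 1)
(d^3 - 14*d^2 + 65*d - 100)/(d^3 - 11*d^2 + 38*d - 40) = (d - 5)/(d - 2)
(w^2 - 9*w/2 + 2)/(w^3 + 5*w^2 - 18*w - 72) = (w - 1/2)/(w^2 + 9*w + 18)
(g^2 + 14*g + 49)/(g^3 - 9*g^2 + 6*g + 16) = (g^2 + 14*g + 49)/(g^3 - 9*g^2 + 6*g + 16)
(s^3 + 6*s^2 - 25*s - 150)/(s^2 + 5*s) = s + 1 - 30/s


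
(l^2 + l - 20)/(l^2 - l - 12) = (l + 5)/(l + 3)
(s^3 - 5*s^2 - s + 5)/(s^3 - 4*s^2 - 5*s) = (s - 1)/s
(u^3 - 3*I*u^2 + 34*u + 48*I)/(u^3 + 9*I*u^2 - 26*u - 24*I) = (u - 8*I)/(u + 4*I)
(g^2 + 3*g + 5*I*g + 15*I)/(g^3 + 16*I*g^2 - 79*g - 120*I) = (g + 3)/(g^2 + 11*I*g - 24)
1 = 1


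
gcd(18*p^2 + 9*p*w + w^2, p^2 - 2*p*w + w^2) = 1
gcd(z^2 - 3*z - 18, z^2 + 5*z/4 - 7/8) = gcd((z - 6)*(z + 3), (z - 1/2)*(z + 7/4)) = 1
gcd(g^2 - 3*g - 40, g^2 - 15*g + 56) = g - 8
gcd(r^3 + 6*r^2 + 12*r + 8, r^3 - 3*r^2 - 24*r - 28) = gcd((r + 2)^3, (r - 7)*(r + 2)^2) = r^2 + 4*r + 4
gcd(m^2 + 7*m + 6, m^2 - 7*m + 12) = 1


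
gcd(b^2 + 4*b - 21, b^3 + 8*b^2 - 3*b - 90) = b - 3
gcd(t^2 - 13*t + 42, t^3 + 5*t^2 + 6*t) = 1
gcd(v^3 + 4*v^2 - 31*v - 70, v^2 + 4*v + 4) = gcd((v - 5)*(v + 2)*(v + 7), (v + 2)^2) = v + 2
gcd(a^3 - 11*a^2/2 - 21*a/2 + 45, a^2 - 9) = a + 3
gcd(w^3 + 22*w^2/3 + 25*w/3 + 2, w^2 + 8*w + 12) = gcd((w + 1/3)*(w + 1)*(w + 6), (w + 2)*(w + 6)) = w + 6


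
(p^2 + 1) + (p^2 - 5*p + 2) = 2*p^2 - 5*p + 3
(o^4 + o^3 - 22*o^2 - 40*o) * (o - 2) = o^5 - o^4 - 24*o^3 + 4*o^2 + 80*o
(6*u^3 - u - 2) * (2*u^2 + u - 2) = 12*u^5 + 6*u^4 - 14*u^3 - 5*u^2 + 4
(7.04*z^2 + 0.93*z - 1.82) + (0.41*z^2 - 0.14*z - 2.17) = 7.45*z^2 + 0.79*z - 3.99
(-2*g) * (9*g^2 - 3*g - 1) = -18*g^3 + 6*g^2 + 2*g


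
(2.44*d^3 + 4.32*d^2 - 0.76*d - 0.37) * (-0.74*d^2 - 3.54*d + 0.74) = -1.8056*d^5 - 11.8344*d^4 - 12.9248*d^3 + 6.161*d^2 + 0.7474*d - 0.2738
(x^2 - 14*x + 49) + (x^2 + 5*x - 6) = 2*x^2 - 9*x + 43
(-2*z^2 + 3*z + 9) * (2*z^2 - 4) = -4*z^4 + 6*z^3 + 26*z^2 - 12*z - 36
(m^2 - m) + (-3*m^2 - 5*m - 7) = -2*m^2 - 6*m - 7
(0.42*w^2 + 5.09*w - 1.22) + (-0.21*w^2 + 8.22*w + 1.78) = 0.21*w^2 + 13.31*w + 0.56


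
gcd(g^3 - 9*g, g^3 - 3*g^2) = g^2 - 3*g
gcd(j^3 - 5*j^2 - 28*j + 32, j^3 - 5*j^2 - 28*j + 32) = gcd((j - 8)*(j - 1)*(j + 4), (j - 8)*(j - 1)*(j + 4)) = j^3 - 5*j^2 - 28*j + 32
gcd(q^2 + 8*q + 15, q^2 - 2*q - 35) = q + 5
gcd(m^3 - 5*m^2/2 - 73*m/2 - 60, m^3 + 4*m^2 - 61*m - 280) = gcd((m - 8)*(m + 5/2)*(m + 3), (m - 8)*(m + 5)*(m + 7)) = m - 8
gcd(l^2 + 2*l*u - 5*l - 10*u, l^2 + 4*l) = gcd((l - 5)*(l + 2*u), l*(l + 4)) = 1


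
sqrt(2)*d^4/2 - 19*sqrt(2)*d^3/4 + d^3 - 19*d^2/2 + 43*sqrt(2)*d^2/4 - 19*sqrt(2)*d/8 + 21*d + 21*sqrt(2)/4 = (d - 6)*(d - 7/2)*(d + sqrt(2)/2)*(sqrt(2)*d/2 + 1/2)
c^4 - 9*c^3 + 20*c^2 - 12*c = c*(c - 6)*(c - 2)*(c - 1)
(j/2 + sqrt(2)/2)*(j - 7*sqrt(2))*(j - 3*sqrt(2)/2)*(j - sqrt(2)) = j^4/2 - 17*sqrt(2)*j^3/4 + 19*j^2/2 + 17*sqrt(2)*j/2 - 21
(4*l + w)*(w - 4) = 4*l*w - 16*l + w^2 - 4*w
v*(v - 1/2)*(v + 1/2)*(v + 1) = v^4 + v^3 - v^2/4 - v/4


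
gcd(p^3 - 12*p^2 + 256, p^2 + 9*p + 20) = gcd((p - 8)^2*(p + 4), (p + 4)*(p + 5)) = p + 4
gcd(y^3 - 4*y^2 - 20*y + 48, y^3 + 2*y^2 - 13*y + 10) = y - 2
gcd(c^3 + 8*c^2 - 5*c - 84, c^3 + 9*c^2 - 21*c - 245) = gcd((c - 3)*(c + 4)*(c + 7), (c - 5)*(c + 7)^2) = c + 7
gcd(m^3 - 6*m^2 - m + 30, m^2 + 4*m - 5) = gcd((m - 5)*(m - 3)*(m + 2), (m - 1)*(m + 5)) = 1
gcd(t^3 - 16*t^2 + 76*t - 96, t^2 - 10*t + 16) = t^2 - 10*t + 16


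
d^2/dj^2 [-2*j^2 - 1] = -4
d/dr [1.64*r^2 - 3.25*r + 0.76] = 3.28*r - 3.25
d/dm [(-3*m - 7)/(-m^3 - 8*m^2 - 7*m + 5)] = (3*m^3 + 24*m^2 + 21*m - (3*m + 7)*(3*m^2 + 16*m + 7) - 15)/(m^3 + 8*m^2 + 7*m - 5)^2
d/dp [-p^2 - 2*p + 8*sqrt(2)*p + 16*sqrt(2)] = -2*p - 2 + 8*sqrt(2)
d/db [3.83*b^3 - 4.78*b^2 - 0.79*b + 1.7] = 11.49*b^2 - 9.56*b - 0.79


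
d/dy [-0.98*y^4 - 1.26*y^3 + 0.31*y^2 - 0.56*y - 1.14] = -3.92*y^3 - 3.78*y^2 + 0.62*y - 0.56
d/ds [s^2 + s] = 2*s + 1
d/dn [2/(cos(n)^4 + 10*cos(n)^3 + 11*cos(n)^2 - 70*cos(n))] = 4*(2*cos(n)^3 + 15*cos(n)^2 + 11*cos(n) - 35)*sin(n)/((cos(n)^3 + 10*cos(n)^2 + 11*cos(n) - 70)^2*cos(n)^2)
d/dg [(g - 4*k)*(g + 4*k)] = 2*g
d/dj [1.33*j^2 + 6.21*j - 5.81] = 2.66*j + 6.21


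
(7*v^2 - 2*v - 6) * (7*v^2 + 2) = 49*v^4 - 14*v^3 - 28*v^2 - 4*v - 12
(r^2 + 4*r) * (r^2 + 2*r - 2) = r^4 + 6*r^3 + 6*r^2 - 8*r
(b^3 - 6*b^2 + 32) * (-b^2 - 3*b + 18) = -b^5 + 3*b^4 + 36*b^3 - 140*b^2 - 96*b + 576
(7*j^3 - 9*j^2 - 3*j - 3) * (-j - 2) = -7*j^4 - 5*j^3 + 21*j^2 + 9*j + 6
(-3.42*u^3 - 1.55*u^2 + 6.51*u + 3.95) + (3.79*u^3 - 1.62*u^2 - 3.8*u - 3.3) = 0.37*u^3 - 3.17*u^2 + 2.71*u + 0.65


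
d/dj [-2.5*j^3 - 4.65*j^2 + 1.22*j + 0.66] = -7.5*j^2 - 9.3*j + 1.22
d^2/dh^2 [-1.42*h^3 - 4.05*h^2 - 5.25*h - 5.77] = -8.52*h - 8.1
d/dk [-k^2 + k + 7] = 1 - 2*k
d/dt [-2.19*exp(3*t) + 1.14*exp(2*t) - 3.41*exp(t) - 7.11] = (-6.57*exp(2*t) + 2.28*exp(t) - 3.41)*exp(t)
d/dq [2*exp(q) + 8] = 2*exp(q)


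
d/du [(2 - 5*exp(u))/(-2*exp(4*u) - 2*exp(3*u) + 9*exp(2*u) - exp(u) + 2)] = (-(5*exp(u) - 2)*(8*exp(3*u) + 6*exp(2*u) - 18*exp(u) + 1) + 10*exp(4*u) + 10*exp(3*u) - 45*exp(2*u) + 5*exp(u) - 10)*exp(u)/(2*exp(4*u) + 2*exp(3*u) - 9*exp(2*u) + exp(u) - 2)^2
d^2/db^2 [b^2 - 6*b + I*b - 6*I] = 2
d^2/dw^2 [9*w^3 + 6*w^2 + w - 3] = 54*w + 12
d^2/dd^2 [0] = 0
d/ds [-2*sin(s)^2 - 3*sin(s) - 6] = -(4*sin(s) + 3)*cos(s)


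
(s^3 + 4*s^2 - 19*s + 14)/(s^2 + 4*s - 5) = (s^2 + 5*s - 14)/(s + 5)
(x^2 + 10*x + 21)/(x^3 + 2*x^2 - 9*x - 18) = (x + 7)/(x^2 - x - 6)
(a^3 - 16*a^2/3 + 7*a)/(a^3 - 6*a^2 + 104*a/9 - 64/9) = 3*a*(3*a^2 - 16*a + 21)/(9*a^3 - 54*a^2 + 104*a - 64)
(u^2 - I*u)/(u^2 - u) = (u - I)/(u - 1)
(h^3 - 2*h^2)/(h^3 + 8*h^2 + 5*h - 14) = h^2*(h - 2)/(h^3 + 8*h^2 + 5*h - 14)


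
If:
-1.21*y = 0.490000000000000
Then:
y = -0.40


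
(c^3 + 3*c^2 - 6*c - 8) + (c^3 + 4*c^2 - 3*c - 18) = 2*c^3 + 7*c^2 - 9*c - 26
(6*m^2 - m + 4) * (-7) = -42*m^2 + 7*m - 28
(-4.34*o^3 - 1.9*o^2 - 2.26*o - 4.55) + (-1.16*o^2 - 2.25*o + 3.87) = -4.34*o^3 - 3.06*o^2 - 4.51*o - 0.68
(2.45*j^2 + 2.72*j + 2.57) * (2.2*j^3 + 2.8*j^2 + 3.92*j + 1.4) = 5.39*j^5 + 12.844*j^4 + 22.874*j^3 + 21.2884*j^2 + 13.8824*j + 3.598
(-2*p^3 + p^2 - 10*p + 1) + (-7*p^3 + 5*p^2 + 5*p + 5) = -9*p^3 + 6*p^2 - 5*p + 6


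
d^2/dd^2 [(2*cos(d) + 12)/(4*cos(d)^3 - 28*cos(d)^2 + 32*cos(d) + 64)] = (-(1 - cos(2*d))^2 - 767*cos(d)/4 + 24*cos(2*d) - 61*cos(3*d)/4 + 144)/(2*(cos(d) - 4)^4*(cos(d) + 1)^2)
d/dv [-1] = 0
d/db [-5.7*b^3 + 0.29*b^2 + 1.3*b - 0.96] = -17.1*b^2 + 0.58*b + 1.3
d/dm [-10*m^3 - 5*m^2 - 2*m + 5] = -30*m^2 - 10*m - 2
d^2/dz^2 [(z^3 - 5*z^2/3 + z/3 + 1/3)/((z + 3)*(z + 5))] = 8*(47*z^3 + 327*z^2 + 501*z - 299)/(3*(z^6 + 24*z^5 + 237*z^4 + 1232*z^3 + 3555*z^2 + 5400*z + 3375))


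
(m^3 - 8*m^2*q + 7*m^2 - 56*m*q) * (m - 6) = m^4 - 8*m^3*q + m^3 - 8*m^2*q - 42*m^2 + 336*m*q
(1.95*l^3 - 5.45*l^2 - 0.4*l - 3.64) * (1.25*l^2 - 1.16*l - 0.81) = 2.4375*l^5 - 9.0745*l^4 + 4.2425*l^3 + 0.3285*l^2 + 4.5464*l + 2.9484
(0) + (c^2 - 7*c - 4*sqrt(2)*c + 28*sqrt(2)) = c^2 - 7*c - 4*sqrt(2)*c + 28*sqrt(2)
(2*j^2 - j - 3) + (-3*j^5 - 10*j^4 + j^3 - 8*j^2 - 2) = -3*j^5 - 10*j^4 + j^3 - 6*j^2 - j - 5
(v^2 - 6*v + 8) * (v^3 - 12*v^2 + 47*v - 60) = v^5 - 18*v^4 + 127*v^3 - 438*v^2 + 736*v - 480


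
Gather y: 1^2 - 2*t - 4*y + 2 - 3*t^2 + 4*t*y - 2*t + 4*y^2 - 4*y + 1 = -3*t^2 - 4*t + 4*y^2 + y*(4*t - 8) + 4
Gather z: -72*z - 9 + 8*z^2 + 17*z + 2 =8*z^2 - 55*z - 7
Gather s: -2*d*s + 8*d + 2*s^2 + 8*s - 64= 8*d + 2*s^2 + s*(8 - 2*d) - 64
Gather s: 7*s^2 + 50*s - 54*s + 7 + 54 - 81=7*s^2 - 4*s - 20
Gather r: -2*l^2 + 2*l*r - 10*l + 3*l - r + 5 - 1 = -2*l^2 - 7*l + r*(2*l - 1) + 4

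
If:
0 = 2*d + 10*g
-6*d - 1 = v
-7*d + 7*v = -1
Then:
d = -6/49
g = 6/245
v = -13/49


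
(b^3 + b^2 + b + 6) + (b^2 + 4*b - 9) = b^3 + 2*b^2 + 5*b - 3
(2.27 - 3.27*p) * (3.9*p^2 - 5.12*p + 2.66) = -12.753*p^3 + 25.5954*p^2 - 20.3206*p + 6.0382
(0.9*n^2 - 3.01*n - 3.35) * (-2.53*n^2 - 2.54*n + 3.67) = -2.277*n^4 + 5.3293*n^3 + 19.4239*n^2 - 2.5377*n - 12.2945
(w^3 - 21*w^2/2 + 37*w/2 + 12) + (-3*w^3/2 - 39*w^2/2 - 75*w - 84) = -w^3/2 - 30*w^2 - 113*w/2 - 72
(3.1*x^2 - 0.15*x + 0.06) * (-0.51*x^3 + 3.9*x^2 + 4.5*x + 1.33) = -1.581*x^5 + 12.1665*x^4 + 13.3344*x^3 + 3.682*x^2 + 0.0705*x + 0.0798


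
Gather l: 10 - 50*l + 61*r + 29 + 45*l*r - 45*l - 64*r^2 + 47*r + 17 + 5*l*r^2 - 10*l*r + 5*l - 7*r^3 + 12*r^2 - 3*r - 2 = l*(5*r^2 + 35*r - 90) - 7*r^3 - 52*r^2 + 105*r + 54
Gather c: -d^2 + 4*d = -d^2 + 4*d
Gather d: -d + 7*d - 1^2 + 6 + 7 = 6*d + 12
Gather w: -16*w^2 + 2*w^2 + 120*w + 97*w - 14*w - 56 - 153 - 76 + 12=-14*w^2 + 203*w - 273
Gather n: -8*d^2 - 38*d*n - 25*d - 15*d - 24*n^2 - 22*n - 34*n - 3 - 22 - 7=-8*d^2 - 40*d - 24*n^2 + n*(-38*d - 56) - 32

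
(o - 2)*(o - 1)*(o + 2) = o^3 - o^2 - 4*o + 4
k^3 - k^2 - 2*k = k*(k - 2)*(k + 1)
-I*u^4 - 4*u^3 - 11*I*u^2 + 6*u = u*(u - 6*I)*(u + I)*(-I*u + 1)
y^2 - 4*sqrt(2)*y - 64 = (y - 8*sqrt(2))*(y + 4*sqrt(2))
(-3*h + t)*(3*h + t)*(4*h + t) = -36*h^3 - 9*h^2*t + 4*h*t^2 + t^3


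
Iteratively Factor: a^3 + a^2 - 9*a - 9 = (a + 1)*(a^2 - 9) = (a - 3)*(a + 1)*(a + 3)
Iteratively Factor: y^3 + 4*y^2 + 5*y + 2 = (y + 1)*(y^2 + 3*y + 2) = (y + 1)*(y + 2)*(y + 1)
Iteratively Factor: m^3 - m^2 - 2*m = (m + 1)*(m^2 - 2*m) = (m - 2)*(m + 1)*(m)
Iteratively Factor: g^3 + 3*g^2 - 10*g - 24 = (g - 3)*(g^2 + 6*g + 8) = (g - 3)*(g + 2)*(g + 4)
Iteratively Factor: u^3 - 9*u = (u - 3)*(u^2 + 3*u) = (u - 3)*(u + 3)*(u)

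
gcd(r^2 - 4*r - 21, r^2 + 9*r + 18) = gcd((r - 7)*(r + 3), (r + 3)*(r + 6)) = r + 3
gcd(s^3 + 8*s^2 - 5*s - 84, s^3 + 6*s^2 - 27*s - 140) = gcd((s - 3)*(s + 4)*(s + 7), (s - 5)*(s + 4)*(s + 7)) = s^2 + 11*s + 28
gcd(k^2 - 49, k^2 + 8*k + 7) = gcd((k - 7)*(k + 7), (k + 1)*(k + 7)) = k + 7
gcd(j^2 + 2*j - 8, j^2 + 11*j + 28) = j + 4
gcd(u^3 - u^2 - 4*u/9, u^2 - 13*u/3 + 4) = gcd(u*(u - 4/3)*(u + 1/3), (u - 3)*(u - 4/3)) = u - 4/3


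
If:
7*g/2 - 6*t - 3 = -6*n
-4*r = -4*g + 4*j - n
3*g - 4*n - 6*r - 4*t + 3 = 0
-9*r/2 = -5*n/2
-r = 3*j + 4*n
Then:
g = -1965/3934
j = -1230/1967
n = 810/1967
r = 450/1967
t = -5973/15736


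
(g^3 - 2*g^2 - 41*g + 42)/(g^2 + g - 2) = (g^2 - g - 42)/(g + 2)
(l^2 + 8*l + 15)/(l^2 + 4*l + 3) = (l + 5)/(l + 1)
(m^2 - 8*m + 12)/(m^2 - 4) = (m - 6)/(m + 2)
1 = 1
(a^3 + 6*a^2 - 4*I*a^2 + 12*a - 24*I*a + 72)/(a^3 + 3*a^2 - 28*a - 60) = (a^2 - 4*I*a + 12)/(a^2 - 3*a - 10)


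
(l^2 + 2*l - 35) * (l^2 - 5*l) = l^4 - 3*l^3 - 45*l^2 + 175*l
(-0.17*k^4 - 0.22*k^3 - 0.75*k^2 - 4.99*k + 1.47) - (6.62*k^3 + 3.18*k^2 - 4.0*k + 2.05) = -0.17*k^4 - 6.84*k^3 - 3.93*k^2 - 0.99*k - 0.58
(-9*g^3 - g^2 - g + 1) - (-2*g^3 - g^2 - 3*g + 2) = -7*g^3 + 2*g - 1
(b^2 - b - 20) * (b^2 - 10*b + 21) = b^4 - 11*b^3 + 11*b^2 + 179*b - 420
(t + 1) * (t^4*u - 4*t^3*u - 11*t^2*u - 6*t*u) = t^5*u - 3*t^4*u - 15*t^3*u - 17*t^2*u - 6*t*u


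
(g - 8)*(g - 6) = g^2 - 14*g + 48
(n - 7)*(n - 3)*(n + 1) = n^3 - 9*n^2 + 11*n + 21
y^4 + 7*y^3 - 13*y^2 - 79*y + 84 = (y - 3)*(y - 1)*(y + 4)*(y + 7)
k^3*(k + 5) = k^4 + 5*k^3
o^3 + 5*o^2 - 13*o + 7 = (o - 1)^2*(o + 7)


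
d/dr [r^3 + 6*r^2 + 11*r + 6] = 3*r^2 + 12*r + 11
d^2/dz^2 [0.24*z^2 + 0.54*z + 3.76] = 0.480000000000000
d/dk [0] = 0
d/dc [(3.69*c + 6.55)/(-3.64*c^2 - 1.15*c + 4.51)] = (13.4316*c^2 + 47.684*c + 24.1744)/(13.2496*c^4 + 8.372*c^3 - 31.5103*c^2 - 10.373*c + 20.3401)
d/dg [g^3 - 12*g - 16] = 3*g^2 - 12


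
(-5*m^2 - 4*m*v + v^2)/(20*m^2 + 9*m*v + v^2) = (-5*m^2 - 4*m*v + v^2)/(20*m^2 + 9*m*v + v^2)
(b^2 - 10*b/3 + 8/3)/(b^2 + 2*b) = (3*b^2 - 10*b + 8)/(3*b*(b + 2))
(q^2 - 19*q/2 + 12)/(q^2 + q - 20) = (q^2 - 19*q/2 + 12)/(q^2 + q - 20)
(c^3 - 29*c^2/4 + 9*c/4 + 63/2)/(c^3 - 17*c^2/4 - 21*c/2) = (c - 3)/c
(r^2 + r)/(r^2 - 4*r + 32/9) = 9*r*(r + 1)/(9*r^2 - 36*r + 32)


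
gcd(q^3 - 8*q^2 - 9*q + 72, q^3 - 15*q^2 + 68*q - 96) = q^2 - 11*q + 24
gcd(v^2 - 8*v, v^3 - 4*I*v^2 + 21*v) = v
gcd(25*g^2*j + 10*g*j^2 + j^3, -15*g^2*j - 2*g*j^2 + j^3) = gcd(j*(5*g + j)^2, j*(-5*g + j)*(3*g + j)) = j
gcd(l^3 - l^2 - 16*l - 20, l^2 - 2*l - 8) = l + 2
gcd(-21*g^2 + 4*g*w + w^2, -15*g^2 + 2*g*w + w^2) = -3*g + w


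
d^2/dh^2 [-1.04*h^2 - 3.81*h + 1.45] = -2.08000000000000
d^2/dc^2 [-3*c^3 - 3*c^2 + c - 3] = -18*c - 6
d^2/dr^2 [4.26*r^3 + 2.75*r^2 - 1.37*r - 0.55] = 25.56*r + 5.5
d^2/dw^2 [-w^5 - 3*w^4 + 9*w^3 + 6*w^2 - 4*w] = -20*w^3 - 36*w^2 + 54*w + 12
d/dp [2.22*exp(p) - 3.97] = 2.22*exp(p)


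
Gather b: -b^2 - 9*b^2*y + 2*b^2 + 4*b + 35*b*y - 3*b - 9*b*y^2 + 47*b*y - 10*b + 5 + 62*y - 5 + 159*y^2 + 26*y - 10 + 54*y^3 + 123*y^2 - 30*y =b^2*(1 - 9*y) + b*(-9*y^2 + 82*y - 9) + 54*y^3 + 282*y^2 + 58*y - 10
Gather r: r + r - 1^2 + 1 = 2*r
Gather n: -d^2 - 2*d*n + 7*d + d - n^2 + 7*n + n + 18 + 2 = -d^2 + 8*d - n^2 + n*(8 - 2*d) + 20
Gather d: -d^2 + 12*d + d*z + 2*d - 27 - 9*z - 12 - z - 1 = -d^2 + d*(z + 14) - 10*z - 40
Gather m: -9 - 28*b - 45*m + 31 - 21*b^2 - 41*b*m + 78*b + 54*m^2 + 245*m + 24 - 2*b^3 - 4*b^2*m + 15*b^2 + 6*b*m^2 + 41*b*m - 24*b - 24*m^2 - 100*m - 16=-2*b^3 - 6*b^2 + 26*b + m^2*(6*b + 30) + m*(100 - 4*b^2) + 30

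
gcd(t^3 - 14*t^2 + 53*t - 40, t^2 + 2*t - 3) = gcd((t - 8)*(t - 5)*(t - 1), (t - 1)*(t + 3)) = t - 1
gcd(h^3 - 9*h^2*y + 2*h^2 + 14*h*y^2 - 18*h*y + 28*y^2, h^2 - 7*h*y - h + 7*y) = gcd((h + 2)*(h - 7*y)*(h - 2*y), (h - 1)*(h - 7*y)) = -h + 7*y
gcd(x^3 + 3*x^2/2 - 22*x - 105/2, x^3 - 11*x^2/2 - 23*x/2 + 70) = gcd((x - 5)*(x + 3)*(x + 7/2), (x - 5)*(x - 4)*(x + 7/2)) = x^2 - 3*x/2 - 35/2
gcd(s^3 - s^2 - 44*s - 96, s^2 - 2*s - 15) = s + 3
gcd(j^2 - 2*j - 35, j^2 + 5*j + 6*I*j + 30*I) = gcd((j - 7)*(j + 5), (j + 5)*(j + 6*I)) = j + 5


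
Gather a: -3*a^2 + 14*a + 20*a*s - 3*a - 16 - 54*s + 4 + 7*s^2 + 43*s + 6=-3*a^2 + a*(20*s + 11) + 7*s^2 - 11*s - 6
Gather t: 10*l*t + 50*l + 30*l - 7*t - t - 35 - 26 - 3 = 80*l + t*(10*l - 8) - 64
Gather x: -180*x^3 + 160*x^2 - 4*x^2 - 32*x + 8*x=-180*x^3 + 156*x^2 - 24*x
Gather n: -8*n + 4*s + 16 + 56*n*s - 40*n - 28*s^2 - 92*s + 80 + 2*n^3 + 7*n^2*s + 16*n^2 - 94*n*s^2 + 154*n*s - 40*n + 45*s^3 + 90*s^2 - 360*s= 2*n^3 + n^2*(7*s + 16) + n*(-94*s^2 + 210*s - 88) + 45*s^3 + 62*s^2 - 448*s + 96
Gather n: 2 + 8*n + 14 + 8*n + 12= 16*n + 28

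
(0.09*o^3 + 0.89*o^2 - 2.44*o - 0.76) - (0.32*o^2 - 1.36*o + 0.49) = 0.09*o^3 + 0.57*o^2 - 1.08*o - 1.25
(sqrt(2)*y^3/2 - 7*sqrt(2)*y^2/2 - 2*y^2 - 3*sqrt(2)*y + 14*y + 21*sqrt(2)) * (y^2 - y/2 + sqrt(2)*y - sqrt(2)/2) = sqrt(2)*y^5/2 - 15*sqrt(2)*y^4/4 - y^4 - 13*sqrt(2)*y^3/4 + 15*y^3/2 - 19*y^2/2 + 75*sqrt(2)*y^2/2 - 35*sqrt(2)*y/2 + 45*y - 21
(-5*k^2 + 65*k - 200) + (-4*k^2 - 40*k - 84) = -9*k^2 + 25*k - 284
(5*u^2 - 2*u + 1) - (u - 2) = 5*u^2 - 3*u + 3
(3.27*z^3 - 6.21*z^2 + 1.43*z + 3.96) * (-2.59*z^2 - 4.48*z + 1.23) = -8.4693*z^5 + 1.4343*z^4 + 28.1392*z^3 - 24.3011*z^2 - 15.9819*z + 4.8708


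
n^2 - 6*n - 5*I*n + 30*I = (n - 6)*(n - 5*I)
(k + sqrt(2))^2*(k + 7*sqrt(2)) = k^3 + 9*sqrt(2)*k^2 + 30*k + 14*sqrt(2)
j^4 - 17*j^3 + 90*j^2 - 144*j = j*(j - 8)*(j - 6)*(j - 3)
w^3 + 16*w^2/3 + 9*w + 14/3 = (w + 1)*(w + 2)*(w + 7/3)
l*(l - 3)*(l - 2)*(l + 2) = l^4 - 3*l^3 - 4*l^2 + 12*l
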